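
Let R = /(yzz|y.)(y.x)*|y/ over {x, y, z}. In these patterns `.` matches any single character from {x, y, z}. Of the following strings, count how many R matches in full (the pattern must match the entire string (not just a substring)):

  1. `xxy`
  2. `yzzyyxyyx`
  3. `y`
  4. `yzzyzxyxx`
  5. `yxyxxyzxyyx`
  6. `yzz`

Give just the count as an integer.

1 → no match
2 → match
3 → match
4 → match
5 → match
6 → match
Total matched: 5

5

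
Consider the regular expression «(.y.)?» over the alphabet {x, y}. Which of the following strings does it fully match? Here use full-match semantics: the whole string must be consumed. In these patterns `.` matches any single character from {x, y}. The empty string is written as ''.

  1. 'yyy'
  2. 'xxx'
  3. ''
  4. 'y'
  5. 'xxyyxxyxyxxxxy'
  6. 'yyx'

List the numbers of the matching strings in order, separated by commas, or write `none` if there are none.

1 → match
2 → no match
3 → match
4 → no match
5 → no match
6 → match

1, 3, 6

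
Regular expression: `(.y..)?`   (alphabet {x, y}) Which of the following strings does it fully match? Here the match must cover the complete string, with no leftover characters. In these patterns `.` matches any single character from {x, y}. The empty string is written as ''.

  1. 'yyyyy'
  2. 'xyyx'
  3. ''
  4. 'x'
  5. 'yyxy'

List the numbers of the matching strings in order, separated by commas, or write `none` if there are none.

1 → no match
2 → match
3 → match
4 → no match
5 → match

2, 3, 5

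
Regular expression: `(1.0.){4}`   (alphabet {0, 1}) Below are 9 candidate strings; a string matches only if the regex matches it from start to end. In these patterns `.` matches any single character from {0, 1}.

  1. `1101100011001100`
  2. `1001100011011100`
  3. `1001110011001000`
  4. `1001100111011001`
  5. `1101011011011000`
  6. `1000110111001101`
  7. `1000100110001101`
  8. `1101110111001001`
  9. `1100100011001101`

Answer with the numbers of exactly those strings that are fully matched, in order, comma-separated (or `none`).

1, 2, 3, 4, 6, 7, 8, 9

1 → match
2 → match
3 → match
4 → match
5 → no match
6 → match
7 → match
8 → match
9 → match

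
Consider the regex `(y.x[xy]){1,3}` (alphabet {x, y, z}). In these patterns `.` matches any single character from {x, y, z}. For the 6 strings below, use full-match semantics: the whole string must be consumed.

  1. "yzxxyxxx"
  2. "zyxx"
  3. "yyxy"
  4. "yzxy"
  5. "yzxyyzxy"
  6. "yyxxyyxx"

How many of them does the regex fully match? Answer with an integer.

5

1 → match
2 → no match — must start with "y"
3 → match
4 → match
5 → match
6 → match
Total matched: 5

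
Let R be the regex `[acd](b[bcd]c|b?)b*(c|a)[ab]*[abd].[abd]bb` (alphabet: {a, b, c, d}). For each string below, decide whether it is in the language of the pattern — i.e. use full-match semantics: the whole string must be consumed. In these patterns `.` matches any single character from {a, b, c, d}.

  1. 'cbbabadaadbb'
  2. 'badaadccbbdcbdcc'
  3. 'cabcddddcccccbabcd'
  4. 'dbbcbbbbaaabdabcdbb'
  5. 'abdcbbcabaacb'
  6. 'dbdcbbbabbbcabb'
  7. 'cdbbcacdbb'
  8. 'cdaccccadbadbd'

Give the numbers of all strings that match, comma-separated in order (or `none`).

6

1. 'cbbabadaadbb' → no match
2 → no match — must end with 'bb'
3 → no match — must end with 'bb'
4 → no match
5 → no match — must end with 'bb'
6 → match
7. 'cdbbcacdbb' → no match
8 → no match — must end with 'bb'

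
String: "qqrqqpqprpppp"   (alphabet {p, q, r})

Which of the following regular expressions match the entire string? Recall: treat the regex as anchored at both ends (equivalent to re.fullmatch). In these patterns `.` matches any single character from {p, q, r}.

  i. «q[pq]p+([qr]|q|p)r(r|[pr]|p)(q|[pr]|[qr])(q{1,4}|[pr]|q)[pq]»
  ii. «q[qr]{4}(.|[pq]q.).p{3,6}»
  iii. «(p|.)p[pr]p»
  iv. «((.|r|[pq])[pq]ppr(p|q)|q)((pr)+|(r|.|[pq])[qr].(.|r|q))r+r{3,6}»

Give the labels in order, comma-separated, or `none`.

ii

i → no match
ii → match
iii → no match
iv → no match — must end with "r"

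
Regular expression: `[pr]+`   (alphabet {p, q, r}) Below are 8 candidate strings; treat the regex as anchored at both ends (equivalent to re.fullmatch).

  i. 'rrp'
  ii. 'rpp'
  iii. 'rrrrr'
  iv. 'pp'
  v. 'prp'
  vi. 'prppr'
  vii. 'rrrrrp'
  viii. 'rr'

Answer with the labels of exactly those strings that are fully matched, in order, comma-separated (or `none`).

i, ii, iii, iv, v, vi, vii, viii

i → match
ii → match
iii → match
iv → match
v → match
vi → match
vii → match
viii → match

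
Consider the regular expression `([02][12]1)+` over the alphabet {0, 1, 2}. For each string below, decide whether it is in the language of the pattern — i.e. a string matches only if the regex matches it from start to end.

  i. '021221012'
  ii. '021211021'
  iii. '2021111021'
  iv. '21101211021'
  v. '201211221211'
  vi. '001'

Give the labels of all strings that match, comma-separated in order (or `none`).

ii

i → no match — must end with '1'
ii → match
iii → no match
iv → no match
v → no match
vi → no match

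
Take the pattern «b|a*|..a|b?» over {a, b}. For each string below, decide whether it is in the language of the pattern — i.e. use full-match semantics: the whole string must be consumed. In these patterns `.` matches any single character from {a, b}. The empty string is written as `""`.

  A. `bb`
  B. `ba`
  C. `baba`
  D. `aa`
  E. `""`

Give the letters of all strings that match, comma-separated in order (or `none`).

A → no match
B → no match
C → no match
D → match
E → match

D, E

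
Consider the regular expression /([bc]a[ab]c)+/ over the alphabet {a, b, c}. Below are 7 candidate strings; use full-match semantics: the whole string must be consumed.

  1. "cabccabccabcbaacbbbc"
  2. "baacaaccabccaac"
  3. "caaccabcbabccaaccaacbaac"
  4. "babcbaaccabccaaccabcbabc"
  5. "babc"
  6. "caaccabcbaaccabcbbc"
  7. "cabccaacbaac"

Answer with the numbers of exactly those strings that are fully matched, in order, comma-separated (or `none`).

1 → no match
2 → no match
3 → match
4 → match
5 → match
6 → no match
7 → match

3, 4, 5, 7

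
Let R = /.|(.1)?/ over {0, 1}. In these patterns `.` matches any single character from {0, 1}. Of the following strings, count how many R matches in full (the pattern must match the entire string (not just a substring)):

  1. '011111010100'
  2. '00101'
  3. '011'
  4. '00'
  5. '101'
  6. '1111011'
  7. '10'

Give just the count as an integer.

0

1. '011111010100' → no match
2. '00101' → no match
3. '011' → no match
4. '00' → no match
5. '101' → no match
6. '1111011' → no match
7. '10' → no match
Total matched: 0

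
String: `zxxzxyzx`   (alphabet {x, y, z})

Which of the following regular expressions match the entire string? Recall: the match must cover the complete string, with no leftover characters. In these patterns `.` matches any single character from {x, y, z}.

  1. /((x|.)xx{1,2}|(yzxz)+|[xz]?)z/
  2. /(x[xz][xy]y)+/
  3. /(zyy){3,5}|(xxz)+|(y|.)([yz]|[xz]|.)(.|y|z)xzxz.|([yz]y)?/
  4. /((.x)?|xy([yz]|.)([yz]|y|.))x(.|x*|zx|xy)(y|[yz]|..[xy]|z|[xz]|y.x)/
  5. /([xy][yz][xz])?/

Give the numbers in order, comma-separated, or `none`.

1 → no match — must end with `z`
2 → no match — must start with `x`
3 → no match
4 → match
5 → no match

4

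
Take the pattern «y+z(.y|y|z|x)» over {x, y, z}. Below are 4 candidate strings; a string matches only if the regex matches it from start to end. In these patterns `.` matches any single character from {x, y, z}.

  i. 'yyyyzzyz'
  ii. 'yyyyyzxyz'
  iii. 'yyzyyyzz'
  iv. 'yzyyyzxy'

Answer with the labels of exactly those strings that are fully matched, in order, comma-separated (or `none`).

none

i → no match
ii → no match
iii → no match
iv → no match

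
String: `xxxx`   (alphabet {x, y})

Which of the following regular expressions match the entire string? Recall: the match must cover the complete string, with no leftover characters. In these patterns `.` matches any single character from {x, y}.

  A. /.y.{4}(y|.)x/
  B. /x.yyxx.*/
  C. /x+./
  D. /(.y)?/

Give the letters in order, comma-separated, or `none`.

A → no match
B → no match
C → match
D → no match

C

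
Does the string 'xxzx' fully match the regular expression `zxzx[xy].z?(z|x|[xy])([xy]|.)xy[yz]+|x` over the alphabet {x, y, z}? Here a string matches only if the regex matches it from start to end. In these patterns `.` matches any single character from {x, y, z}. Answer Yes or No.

No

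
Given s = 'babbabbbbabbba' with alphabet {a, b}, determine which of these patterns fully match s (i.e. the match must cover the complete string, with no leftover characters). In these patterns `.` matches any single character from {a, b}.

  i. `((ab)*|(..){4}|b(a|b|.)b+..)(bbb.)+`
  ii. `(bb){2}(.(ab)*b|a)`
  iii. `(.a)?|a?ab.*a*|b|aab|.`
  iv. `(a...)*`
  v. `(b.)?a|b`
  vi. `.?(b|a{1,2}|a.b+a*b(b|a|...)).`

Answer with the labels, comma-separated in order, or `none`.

i

i → match
ii → no match — must start with 'bb'
iii → no match
iv → no match
v → no match
vi → no match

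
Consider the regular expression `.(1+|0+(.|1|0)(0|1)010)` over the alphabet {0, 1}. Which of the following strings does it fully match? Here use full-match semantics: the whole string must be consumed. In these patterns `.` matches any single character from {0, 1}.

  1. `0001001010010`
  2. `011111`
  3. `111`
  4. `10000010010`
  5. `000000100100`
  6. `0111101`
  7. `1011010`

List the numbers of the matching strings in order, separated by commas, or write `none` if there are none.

1 → no match
2. `011111` → match
3. `111` → match
4. `10000010010` → match
5. `000000100100` → no match
6. `0111101` → no match
7. `1011010` → match

2, 3, 4, 7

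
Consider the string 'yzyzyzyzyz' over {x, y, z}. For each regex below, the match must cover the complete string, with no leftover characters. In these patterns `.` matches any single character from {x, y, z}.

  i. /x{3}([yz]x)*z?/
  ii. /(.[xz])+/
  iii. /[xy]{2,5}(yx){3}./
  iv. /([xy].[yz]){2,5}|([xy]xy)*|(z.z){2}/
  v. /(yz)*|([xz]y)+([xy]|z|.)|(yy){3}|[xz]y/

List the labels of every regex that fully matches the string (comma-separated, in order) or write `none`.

ii, v

i → no match — must start with 'x'
ii → match
iii → no match
iv → no match
v → match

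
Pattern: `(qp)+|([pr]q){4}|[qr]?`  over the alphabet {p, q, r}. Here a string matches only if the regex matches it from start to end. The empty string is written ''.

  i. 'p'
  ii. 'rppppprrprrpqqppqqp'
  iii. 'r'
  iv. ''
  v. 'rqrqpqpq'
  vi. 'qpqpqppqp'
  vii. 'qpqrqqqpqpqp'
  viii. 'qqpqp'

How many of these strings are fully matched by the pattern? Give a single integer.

3

i → no match
ii → no match
iii → match
iv → match
v → match
vi → no match
vii → no match
viii → no match
Total matched: 3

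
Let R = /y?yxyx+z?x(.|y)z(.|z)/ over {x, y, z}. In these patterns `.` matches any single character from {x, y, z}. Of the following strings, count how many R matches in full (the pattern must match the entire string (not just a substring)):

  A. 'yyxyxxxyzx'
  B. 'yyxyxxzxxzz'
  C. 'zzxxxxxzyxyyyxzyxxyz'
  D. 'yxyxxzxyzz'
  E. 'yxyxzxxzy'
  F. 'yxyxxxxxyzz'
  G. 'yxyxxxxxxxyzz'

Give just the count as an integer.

6

A → match
B → match
C → no match
D → match
E → match
F → match
G → match
Total matched: 6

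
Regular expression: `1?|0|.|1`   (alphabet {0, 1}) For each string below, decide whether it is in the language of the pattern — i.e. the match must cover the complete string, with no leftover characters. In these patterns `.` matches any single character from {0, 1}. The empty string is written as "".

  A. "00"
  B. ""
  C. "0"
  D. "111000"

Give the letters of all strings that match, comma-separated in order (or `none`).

A → no match
B → match
C → match
D → no match

B, C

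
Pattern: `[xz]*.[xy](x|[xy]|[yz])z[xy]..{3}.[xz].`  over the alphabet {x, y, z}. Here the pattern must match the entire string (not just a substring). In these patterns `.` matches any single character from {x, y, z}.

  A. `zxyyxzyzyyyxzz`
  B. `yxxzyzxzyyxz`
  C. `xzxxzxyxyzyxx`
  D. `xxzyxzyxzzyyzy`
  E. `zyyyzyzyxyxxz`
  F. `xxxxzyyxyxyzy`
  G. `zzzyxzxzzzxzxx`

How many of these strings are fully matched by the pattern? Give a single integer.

A → match
B → match
C → match
D → match
E → match
F → match
G → match
Total matched: 7

7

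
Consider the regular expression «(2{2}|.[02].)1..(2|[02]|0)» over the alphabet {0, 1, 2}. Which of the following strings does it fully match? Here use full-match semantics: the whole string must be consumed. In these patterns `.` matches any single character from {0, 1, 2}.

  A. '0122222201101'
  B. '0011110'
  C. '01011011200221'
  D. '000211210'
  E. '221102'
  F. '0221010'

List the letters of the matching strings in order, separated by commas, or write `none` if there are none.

B, E, F

A → no match
B. '0011110' → match
C → no match
D. '000211210' → no match
E. '221102' → match
F. '0221010' → match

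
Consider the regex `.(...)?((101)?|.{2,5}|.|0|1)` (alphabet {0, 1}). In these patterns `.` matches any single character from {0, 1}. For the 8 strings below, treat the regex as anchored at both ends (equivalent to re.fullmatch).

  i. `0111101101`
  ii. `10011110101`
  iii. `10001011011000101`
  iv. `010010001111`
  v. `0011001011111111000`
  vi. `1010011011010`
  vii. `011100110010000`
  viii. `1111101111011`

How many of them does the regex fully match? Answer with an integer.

i → no match
ii → no match
iii → no match
iv → no match
v → no match
vi → no match
vii → no match
viii → no match
Total matched: 0

0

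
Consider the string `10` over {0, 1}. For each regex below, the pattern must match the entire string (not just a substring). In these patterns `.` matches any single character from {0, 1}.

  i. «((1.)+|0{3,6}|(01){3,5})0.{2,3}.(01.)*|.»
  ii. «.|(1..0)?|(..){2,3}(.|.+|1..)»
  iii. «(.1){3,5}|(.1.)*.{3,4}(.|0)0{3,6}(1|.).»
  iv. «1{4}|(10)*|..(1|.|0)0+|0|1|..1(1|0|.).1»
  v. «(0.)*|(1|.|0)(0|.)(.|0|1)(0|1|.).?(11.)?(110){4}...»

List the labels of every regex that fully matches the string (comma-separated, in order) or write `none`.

iv

i → no match
ii → no match
iii → no match
iv → match
v → no match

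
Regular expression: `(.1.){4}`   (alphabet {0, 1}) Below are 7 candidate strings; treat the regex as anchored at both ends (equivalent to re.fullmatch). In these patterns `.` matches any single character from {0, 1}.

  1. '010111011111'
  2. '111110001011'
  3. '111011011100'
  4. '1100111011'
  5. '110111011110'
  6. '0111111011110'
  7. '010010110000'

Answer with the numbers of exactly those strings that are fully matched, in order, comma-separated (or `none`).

1, 5

1 → match
2 → no match
3 → no match
4 → no match
5 → match
6 → no match
7 → no match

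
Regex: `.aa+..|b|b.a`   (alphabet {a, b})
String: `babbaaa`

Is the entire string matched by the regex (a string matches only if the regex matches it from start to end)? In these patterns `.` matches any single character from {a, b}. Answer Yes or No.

No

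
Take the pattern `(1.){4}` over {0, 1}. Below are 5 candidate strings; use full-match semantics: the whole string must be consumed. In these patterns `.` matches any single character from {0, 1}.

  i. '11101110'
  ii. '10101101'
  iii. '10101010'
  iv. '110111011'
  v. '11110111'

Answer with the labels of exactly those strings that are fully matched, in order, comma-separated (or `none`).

i → match
ii → no match
iii → match
iv → no match
v → no match

i, iii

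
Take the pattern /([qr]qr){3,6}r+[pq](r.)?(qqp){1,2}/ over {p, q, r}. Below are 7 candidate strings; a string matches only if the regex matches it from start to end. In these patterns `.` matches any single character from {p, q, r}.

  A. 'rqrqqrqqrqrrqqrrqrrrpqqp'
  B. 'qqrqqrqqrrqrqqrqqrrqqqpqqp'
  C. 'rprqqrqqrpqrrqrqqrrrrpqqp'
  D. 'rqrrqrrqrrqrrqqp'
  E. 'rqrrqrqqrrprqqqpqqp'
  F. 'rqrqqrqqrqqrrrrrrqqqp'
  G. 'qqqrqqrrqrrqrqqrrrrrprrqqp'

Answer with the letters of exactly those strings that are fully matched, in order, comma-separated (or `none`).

A → no match
B → match
C → no match
D → match
E → match
F → match
G → no match

B, D, E, F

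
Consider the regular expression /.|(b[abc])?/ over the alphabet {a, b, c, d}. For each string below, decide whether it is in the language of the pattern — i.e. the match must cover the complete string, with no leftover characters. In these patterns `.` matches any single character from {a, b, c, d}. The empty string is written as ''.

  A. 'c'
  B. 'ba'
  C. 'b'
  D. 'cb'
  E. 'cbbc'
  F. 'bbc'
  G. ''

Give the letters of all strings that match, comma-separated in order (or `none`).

A. 'c' → match
B. 'ba' → match
C. 'b' → match
D. 'cb' → no match
E. 'cbbc' → no match
F. 'bbc' → no match
G. '' → match

A, B, C, G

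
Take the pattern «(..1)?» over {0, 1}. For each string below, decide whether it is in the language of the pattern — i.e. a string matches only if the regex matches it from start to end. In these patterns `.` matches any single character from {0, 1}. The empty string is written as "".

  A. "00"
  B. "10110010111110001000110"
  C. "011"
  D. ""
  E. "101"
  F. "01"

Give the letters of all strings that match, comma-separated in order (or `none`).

A → no match
B → no match
C → match
D → match
E → match
F → no match

C, D, E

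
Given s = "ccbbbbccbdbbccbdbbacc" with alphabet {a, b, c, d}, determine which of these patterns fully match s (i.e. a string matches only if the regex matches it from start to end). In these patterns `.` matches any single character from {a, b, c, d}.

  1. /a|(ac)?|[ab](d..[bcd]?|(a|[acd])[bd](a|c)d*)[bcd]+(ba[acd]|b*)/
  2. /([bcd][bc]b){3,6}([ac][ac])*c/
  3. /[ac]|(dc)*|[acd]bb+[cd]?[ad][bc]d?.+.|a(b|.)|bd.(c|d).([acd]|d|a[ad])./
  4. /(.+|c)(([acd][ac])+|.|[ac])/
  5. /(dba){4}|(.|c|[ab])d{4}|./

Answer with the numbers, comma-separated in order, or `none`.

1 → no match
2 → match
3 → no match
4 → match
5 → no match

2, 4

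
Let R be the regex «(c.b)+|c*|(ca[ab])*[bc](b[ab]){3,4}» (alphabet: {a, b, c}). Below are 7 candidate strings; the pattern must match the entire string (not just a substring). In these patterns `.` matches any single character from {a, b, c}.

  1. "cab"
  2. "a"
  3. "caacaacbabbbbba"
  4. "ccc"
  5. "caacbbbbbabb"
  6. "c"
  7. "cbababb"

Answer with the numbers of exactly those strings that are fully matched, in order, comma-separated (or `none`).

1. "cab" → match
2. "a" → no match
3 → match
4. "ccc" → match
5. "caacbbbbbabb" → match
6. "c" → match
7. "cbababb" → match

1, 3, 4, 5, 6, 7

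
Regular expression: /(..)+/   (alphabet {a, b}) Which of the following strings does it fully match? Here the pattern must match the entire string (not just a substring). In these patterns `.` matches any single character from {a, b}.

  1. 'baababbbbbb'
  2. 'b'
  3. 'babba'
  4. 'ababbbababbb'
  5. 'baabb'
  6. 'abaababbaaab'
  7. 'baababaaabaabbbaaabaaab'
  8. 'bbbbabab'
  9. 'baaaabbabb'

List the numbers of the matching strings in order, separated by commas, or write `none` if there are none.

1. 'baababbbbbb' → no match
2. 'b' → no match
3. 'babba' → no match
4. 'ababbbababbb' → match
5. 'baabb' → no match
6. 'abaababbaaab' → match
7 → no match
8. 'bbbbabab' → match
9. 'baaaabbabb' → match

4, 6, 8, 9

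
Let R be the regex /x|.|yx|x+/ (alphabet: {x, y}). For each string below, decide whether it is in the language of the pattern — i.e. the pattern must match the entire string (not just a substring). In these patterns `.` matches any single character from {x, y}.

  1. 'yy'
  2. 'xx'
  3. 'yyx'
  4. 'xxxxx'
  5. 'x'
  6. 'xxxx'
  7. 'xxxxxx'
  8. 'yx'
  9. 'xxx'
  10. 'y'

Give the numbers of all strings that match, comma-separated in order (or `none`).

1. 'yy' → no match
2. 'xx' → match
3. 'yyx' → no match
4. 'xxxxx' → match
5. 'x' → match
6. 'xxxx' → match
7. 'xxxxxx' → match
8. 'yx' → match
9. 'xxx' → match
10. 'y' → match

2, 4, 5, 6, 7, 8, 9, 10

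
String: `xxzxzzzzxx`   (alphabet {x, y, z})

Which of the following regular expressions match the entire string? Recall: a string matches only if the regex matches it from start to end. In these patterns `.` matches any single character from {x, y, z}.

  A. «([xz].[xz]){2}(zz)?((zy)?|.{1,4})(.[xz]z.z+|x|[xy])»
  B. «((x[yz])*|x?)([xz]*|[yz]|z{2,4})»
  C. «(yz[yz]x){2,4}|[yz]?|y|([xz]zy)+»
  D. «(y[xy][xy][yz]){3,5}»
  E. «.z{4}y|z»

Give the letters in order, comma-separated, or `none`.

A → match
B → match
C → no match
D → no match — must start with `y`
E → no match

A, B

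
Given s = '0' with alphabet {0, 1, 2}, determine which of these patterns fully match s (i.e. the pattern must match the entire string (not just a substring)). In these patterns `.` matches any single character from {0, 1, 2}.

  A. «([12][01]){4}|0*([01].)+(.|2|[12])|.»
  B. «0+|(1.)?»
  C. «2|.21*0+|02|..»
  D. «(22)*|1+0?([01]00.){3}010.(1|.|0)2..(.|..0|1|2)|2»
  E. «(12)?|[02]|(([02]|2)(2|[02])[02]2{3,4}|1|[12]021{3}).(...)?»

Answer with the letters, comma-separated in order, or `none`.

A → match
B → match
C → no match
D → no match
E → match

A, B, E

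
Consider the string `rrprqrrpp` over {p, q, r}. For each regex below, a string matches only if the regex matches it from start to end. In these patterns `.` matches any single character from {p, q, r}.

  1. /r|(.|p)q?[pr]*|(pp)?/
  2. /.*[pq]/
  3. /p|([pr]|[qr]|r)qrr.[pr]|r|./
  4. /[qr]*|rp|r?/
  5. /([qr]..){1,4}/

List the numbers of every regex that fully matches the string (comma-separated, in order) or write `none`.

2, 5

1 → no match
2 → match
3 → no match
4 → no match
5 → match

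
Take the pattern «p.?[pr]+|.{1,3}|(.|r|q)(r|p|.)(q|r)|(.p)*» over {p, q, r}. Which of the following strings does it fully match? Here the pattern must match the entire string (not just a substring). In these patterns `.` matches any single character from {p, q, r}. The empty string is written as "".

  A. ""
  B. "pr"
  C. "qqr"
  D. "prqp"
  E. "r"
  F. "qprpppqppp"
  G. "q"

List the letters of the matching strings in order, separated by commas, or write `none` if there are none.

A → match
B → match
C → match
D → no match
E → match
F → match
G → match

A, B, C, E, F, G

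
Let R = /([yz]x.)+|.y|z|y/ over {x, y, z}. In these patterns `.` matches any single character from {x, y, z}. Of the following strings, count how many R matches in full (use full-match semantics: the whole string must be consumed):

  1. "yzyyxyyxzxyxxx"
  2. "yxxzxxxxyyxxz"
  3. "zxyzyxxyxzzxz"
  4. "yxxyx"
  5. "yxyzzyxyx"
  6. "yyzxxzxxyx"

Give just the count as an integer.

1 → no match
2 → no match
3 → no match
4. "yxxyx" → no match
5. "yxyzzyxyx" → no match
6. "yyzxxzxxyx" → no match
Total matched: 0

0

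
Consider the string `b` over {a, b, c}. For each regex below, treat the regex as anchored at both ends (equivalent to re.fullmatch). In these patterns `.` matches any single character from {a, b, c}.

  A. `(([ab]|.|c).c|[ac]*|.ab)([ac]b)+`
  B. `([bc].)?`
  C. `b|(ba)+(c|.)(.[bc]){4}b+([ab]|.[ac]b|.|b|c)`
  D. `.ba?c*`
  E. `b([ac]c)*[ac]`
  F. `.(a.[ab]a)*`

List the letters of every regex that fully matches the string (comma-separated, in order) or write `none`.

C, F

A → no match
B → no match
C → match
D → no match
E → no match
F → match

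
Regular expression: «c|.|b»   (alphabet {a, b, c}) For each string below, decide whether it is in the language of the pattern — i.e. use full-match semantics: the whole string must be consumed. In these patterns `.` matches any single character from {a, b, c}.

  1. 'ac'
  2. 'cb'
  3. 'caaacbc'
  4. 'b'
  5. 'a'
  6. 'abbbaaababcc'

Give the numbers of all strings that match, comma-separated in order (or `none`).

1 → no match
2 → no match
3 → no match
4 → match
5 → match
6 → no match

4, 5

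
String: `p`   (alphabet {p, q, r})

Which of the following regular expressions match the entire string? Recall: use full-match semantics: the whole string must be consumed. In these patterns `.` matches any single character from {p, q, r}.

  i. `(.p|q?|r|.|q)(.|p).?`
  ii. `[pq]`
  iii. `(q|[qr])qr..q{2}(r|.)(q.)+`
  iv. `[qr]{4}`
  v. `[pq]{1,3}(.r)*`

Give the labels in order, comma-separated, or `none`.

i → match
ii → match
iii → no match
iv → no match
v → match

i, ii, v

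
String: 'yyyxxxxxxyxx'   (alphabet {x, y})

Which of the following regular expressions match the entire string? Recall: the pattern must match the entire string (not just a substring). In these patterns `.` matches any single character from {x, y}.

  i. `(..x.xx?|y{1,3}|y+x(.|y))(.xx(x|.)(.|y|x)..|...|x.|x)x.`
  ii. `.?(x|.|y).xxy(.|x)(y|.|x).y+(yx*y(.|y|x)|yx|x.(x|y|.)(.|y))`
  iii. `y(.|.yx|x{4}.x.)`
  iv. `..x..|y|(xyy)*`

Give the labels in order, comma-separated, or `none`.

i

i → match
ii → no match
iii → no match
iv → no match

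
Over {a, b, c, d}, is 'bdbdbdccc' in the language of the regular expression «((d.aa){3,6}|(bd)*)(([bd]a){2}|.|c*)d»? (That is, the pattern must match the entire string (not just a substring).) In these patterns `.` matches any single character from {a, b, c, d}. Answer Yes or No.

No

Every match must end with 'd', but 'bdbdbdccc' does not.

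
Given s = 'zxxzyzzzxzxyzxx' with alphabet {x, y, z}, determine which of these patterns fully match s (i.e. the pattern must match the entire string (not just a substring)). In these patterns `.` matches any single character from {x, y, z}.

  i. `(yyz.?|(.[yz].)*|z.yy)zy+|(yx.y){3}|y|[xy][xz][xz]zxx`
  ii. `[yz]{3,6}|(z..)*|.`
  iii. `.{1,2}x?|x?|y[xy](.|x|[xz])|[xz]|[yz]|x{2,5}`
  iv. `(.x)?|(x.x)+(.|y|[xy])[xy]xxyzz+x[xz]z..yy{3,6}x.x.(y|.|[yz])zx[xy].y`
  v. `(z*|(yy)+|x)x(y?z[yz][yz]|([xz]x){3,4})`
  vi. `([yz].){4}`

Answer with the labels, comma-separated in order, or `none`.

i → no match
ii → match
iii → no match
iv → no match
v → no match
vi → no match

ii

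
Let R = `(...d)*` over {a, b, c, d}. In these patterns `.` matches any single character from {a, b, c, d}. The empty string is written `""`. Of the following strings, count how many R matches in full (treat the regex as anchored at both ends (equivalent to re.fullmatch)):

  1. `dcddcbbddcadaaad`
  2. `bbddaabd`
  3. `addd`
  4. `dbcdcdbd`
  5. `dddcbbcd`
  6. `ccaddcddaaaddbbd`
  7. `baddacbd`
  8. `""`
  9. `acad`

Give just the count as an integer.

8

1 → match
2 → match
3 → match
4 → match
5 → no match
6 → match
7 → match
8 → match
9 → match
Total matched: 8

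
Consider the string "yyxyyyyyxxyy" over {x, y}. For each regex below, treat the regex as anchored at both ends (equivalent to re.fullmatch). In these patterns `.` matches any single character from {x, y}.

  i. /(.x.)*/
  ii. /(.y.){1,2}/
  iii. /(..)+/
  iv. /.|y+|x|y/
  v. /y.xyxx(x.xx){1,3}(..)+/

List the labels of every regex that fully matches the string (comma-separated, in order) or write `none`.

iii

i → no match
ii → no match
iii → match
iv → no match
v → no match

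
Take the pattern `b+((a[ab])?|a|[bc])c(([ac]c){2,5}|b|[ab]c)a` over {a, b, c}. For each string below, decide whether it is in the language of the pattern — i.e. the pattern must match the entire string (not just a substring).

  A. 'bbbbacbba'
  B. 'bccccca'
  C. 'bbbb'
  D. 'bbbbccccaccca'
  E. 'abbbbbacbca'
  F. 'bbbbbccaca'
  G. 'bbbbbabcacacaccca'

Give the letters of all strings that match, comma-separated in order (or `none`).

A → no match
B → match
C → no match — must end with 'a'
D → match
E → no match — must start with 'b'
F → match
G → match

B, D, F, G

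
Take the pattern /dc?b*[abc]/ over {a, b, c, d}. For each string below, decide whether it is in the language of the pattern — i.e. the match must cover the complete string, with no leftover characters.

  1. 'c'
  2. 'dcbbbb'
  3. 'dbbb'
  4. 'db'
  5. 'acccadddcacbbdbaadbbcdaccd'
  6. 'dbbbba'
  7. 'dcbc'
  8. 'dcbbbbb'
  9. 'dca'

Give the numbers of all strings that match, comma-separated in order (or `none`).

1 → no match — must start with 'd'
2 → match
3 → match
4 → match
5 → no match — must start with 'd'
6 → match
7 → match
8 → match
9 → match

2, 3, 4, 6, 7, 8, 9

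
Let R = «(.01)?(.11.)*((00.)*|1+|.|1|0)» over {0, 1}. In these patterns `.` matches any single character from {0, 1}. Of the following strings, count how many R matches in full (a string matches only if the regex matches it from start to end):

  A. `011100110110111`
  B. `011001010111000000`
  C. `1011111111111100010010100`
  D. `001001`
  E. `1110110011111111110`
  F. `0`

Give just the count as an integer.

2

A → no match
B → no match
C → no match
D → match
E → no match
F → match
Total matched: 2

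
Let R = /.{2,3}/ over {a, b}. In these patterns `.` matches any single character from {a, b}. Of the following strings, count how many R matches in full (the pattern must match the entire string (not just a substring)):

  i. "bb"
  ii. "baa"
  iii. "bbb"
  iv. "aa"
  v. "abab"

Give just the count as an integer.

i → match
ii → match
iii → match
iv → match
v → no match
Total matched: 4

4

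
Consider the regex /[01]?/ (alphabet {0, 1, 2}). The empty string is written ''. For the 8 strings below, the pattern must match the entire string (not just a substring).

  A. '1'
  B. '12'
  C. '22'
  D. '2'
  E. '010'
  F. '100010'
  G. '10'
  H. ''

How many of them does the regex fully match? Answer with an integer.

2

A → match
B → no match
C → no match
D → no match
E → no match
F → no match
G → no match
H → match
Total matched: 2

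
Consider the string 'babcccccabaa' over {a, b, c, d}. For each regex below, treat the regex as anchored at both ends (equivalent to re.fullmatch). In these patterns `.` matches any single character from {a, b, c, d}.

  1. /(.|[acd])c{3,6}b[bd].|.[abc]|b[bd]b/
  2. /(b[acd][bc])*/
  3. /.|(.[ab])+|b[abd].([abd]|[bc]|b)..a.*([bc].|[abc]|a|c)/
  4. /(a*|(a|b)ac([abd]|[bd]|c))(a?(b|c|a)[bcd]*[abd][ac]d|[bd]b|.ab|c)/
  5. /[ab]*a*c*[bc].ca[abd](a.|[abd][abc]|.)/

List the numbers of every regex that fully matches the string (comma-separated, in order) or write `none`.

1 → no match
2 → no match
3 → no match
4 → no match
5 → match

5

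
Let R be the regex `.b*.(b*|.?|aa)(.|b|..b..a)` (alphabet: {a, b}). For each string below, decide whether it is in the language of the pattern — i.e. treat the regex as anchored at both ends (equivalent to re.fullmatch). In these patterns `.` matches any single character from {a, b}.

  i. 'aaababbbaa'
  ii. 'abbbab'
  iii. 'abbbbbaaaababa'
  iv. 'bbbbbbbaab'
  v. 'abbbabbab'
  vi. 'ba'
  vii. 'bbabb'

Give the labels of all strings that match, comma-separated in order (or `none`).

ii, iii, iv, vii

i → no match
ii → match
iii → match
iv → match
v → no match
vi → no match
vii → match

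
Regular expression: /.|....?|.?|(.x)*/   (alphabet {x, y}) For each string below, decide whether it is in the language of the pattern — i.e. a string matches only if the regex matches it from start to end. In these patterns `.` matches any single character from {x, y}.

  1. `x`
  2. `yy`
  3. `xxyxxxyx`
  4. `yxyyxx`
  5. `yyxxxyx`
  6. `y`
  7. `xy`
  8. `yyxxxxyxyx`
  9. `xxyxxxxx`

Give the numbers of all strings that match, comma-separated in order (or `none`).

1, 3, 6, 9

1 → match
2 → no match
3 → match
4 → no match
5 → no match
6 → match
7 → no match
8 → no match
9 → match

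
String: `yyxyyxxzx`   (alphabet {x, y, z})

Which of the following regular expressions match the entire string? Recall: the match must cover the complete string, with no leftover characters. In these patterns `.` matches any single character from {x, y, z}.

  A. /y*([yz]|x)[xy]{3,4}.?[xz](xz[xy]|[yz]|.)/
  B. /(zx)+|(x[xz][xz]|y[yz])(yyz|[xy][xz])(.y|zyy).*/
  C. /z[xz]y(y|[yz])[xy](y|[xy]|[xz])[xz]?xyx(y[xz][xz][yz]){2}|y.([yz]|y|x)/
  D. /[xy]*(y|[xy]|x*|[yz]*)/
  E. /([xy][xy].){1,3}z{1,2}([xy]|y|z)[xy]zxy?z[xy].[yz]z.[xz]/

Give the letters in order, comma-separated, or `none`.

A → match
B → no match
C → no match
D → no match
E → no match

A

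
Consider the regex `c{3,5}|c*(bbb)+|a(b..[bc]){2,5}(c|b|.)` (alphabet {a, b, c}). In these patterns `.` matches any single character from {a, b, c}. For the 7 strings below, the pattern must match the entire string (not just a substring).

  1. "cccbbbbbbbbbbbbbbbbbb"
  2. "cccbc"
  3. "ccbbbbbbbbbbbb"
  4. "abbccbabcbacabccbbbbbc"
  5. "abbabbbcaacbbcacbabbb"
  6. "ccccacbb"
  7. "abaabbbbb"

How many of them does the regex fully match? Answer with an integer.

1 → match
2 → no match
3 → match
4 → no match
5 → no match
6 → no match
7 → no match
Total matched: 2

2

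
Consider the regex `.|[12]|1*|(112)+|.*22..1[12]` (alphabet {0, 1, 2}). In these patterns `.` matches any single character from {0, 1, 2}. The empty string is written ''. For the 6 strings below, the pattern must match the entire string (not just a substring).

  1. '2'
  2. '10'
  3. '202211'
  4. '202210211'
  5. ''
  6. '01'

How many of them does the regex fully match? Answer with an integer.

1. '2' → match
2. '10' → no match
3. '202211' → no match
4. '202210211' → no match
5. '' → match
6. '01' → no match
Total matched: 2

2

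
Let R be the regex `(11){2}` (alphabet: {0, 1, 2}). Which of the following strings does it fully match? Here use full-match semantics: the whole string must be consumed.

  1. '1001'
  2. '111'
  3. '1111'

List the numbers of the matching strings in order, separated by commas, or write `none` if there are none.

1 → no match — must start with '11'
2 → no match
3 → match

3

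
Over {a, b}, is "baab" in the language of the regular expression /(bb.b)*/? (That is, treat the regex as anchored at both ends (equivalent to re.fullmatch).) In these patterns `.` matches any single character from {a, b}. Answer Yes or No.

No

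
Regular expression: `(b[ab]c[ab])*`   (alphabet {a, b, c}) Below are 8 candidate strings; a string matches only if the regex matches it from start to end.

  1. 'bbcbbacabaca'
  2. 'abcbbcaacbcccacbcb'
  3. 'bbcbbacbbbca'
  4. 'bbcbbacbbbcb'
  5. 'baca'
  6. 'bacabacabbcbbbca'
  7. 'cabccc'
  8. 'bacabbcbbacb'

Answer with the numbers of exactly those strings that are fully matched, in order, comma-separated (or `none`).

1, 3, 4, 5, 6, 8

1 → match
2 → no match
3 → match
4 → match
5 → match
6 → match
7 → no match
8 → match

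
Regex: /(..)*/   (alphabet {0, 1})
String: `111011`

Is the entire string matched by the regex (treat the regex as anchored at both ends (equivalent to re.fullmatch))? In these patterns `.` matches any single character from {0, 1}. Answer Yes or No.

Yes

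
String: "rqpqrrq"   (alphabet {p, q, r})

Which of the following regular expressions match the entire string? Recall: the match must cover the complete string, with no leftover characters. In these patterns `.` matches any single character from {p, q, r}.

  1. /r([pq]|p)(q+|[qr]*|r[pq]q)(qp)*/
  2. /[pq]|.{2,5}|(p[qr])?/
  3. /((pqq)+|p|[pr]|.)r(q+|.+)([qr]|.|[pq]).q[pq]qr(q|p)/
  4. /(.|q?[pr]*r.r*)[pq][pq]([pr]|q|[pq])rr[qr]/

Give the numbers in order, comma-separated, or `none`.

1 → no match
2 → no match
3 → no match
4 → match

4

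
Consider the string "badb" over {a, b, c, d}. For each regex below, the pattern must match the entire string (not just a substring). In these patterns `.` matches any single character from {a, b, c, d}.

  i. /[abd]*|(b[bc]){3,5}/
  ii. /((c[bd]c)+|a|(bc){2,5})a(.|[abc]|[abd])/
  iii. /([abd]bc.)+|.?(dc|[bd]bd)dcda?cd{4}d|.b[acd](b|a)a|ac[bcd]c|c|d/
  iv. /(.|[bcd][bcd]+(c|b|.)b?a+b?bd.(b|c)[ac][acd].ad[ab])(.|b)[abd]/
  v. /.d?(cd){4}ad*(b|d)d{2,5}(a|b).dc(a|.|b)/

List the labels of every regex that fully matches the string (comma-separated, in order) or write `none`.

i → match
ii → no match
iii → no match
iv → no match
v → no match

i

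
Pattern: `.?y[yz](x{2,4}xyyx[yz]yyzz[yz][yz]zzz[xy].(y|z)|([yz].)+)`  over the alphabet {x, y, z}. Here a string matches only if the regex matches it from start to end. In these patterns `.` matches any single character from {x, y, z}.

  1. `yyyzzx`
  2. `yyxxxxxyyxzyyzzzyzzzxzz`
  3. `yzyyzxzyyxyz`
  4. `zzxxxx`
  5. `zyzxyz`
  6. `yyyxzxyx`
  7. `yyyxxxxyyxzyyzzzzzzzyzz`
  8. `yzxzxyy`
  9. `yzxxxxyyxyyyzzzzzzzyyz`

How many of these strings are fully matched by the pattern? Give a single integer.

1. `yyyzzx` → match
2 → match
3. `yzyyzxzyyxyz` → match
4. `zzxxxx` → no match
5. `zyzxyz` → no match
6. `yyyxzxyx` → match
7 → match
8. `yzxzxyy` → no match
9 → match
Total matched: 6

6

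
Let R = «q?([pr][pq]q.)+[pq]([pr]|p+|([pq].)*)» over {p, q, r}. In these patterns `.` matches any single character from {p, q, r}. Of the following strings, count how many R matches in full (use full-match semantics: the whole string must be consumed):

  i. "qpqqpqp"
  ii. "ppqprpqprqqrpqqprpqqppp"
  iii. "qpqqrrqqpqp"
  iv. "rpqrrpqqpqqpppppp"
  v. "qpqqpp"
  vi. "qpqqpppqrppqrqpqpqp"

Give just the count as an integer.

5

i → match
ii → match
iii → match
iv → match
v → match
vi → no match
Total matched: 5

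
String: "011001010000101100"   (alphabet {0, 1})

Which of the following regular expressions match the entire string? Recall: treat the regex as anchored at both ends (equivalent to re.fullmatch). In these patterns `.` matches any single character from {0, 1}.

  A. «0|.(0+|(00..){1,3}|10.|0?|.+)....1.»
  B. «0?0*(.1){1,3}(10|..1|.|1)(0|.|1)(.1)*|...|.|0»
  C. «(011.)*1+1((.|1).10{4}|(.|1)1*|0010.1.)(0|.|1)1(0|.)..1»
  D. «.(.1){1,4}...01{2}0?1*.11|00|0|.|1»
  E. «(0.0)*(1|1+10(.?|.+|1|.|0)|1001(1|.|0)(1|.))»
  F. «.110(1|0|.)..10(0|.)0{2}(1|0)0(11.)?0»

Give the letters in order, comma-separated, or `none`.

A → no match
B → no match
C → no match — must end with "1"
D → no match
E → no match
F → match

F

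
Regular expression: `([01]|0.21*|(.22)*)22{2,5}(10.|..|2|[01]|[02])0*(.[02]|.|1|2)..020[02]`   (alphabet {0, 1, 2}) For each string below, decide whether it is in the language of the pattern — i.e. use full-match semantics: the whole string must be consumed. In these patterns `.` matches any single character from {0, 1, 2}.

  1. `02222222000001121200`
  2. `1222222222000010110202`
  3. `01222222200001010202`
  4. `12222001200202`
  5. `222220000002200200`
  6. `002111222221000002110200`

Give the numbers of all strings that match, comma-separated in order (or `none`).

1 → no match
2 → match
3 → match
4 → match
5 → match
6 → match

2, 3, 4, 5, 6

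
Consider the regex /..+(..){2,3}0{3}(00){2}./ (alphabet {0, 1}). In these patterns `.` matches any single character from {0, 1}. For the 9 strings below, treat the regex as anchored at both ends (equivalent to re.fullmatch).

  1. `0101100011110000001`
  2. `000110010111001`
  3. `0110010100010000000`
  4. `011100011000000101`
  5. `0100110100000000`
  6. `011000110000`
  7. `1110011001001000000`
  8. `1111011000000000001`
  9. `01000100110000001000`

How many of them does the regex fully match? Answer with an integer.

1 → no match
2 → no match
3 → no match
4 → no match
5 → match
6 → no match
7 → no match
8 → match
9 → no match
Total matched: 2

2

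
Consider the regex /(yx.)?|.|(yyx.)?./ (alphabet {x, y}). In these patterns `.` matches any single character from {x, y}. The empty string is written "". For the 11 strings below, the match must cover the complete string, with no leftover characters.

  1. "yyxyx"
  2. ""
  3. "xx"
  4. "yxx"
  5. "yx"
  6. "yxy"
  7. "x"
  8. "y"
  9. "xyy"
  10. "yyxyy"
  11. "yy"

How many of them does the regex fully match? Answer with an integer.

7

1. "yyxyx" → match
2. "" → match
3. "xx" → no match
4. "yxx" → match
5. "yx" → no match
6. "yxy" → match
7. "x" → match
8. "y" → match
9. "xyy" → no match
10. "yyxyy" → match
11. "yy" → no match
Total matched: 7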